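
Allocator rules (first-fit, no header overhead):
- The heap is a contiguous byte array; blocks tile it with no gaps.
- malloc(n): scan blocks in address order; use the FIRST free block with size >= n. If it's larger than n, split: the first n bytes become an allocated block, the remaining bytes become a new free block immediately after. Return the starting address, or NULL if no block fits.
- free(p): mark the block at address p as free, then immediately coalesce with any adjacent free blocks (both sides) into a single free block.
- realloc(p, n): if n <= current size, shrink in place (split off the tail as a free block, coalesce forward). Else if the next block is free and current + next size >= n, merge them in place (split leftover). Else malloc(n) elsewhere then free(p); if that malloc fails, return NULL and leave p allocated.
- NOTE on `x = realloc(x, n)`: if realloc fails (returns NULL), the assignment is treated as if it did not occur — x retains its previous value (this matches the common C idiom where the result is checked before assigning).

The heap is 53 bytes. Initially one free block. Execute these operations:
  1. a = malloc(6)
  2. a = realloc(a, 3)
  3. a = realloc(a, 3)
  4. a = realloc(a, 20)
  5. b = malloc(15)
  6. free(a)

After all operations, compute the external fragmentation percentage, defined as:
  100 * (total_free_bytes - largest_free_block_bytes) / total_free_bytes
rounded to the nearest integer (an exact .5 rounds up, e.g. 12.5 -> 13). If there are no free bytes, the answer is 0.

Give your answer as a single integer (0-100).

Op 1: a = malloc(6) -> a = 0; heap: [0-5 ALLOC][6-52 FREE]
Op 2: a = realloc(a, 3) -> a = 0; heap: [0-2 ALLOC][3-52 FREE]
Op 3: a = realloc(a, 3) -> a = 0; heap: [0-2 ALLOC][3-52 FREE]
Op 4: a = realloc(a, 20) -> a = 0; heap: [0-19 ALLOC][20-52 FREE]
Op 5: b = malloc(15) -> b = 20; heap: [0-19 ALLOC][20-34 ALLOC][35-52 FREE]
Op 6: free(a) -> (freed a); heap: [0-19 FREE][20-34 ALLOC][35-52 FREE]
Free blocks: [20 18] total_free=38 largest=20 -> 100*(38-20)/38 = 1800/38 ≈ 47.368 -> rounds to 47

Answer: 47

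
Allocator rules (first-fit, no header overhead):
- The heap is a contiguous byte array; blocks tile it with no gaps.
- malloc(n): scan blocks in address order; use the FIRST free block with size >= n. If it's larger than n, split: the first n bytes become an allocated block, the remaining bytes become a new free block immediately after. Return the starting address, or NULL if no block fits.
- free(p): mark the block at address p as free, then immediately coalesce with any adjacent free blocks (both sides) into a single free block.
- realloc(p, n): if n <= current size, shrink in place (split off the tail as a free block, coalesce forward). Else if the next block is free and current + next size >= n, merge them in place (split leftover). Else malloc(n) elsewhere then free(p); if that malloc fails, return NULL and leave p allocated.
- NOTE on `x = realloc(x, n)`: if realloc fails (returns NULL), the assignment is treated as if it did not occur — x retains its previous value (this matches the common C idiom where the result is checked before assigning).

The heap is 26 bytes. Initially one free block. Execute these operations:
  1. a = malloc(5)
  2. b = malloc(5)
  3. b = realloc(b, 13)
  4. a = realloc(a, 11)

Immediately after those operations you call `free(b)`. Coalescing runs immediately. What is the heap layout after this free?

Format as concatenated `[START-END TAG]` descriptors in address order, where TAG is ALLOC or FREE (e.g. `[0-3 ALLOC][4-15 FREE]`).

Op 1: a = malloc(5) -> a = 0; heap: [0-4 ALLOC][5-25 FREE]
Op 2: b = malloc(5) -> b = 5; heap: [0-4 ALLOC][5-9 ALLOC][10-25 FREE]
Op 3: b = realloc(b, 13) -> b = 5; heap: [0-4 ALLOC][5-17 ALLOC][18-25 FREE]
Op 4: a = realloc(a, 11) -> NULL (a unchanged); heap: [0-4 ALLOC][5-17 ALLOC][18-25 FREE]
free(b): b = 5 -> block [5-17 ALLOC]; mark free, coalesce with adjacent free neighbors -> [0-4 ALLOC][5-25 FREE]

Answer: [0-4 ALLOC][5-25 FREE]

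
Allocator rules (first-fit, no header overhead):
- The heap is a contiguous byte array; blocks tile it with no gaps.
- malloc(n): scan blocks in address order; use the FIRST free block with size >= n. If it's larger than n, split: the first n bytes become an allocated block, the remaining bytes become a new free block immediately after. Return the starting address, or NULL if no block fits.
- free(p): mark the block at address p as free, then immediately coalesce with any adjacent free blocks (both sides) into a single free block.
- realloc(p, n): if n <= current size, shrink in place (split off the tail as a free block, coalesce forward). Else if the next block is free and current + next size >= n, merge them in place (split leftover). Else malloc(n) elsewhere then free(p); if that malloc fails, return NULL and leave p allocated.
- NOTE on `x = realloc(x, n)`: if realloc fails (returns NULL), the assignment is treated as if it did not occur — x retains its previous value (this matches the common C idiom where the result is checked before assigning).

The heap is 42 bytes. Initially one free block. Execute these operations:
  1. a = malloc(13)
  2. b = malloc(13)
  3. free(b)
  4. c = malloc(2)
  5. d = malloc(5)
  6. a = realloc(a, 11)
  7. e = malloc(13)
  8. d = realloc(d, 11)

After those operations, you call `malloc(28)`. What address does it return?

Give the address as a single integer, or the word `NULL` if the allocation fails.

Op 1: a = malloc(13) -> a = 0; heap: [0-12 ALLOC][13-41 FREE]
Op 2: b = malloc(13) -> b = 13; heap: [0-12 ALLOC][13-25 ALLOC][26-41 FREE]
Op 3: free(b) -> (freed b); heap: [0-12 ALLOC][13-41 FREE]
Op 4: c = malloc(2) -> c = 13; heap: [0-12 ALLOC][13-14 ALLOC][15-41 FREE]
Op 5: d = malloc(5) -> d = 15; heap: [0-12 ALLOC][13-14 ALLOC][15-19 ALLOC][20-41 FREE]
Op 6: a = realloc(a, 11) -> a = 0; heap: [0-10 ALLOC][11-12 FREE][13-14 ALLOC][15-19 ALLOC][20-41 FREE]
Op 7: e = malloc(13) -> e = 20; heap: [0-10 ALLOC][11-12 FREE][13-14 ALLOC][15-19 ALLOC][20-32 ALLOC][33-41 FREE]
Op 8: d = realloc(d, 11) -> NULL (d unchanged); heap: [0-10 ALLOC][11-12 FREE][13-14 ALLOC][15-19 ALLOC][20-32 ALLOC][33-41 FREE]
malloc(28): first-fit scan over [0-10 ALLOC][11-12 FREE][13-14 ALLOC][15-19 ALLOC][20-32 ALLOC][33-41 FREE] -> NULL

Answer: NULL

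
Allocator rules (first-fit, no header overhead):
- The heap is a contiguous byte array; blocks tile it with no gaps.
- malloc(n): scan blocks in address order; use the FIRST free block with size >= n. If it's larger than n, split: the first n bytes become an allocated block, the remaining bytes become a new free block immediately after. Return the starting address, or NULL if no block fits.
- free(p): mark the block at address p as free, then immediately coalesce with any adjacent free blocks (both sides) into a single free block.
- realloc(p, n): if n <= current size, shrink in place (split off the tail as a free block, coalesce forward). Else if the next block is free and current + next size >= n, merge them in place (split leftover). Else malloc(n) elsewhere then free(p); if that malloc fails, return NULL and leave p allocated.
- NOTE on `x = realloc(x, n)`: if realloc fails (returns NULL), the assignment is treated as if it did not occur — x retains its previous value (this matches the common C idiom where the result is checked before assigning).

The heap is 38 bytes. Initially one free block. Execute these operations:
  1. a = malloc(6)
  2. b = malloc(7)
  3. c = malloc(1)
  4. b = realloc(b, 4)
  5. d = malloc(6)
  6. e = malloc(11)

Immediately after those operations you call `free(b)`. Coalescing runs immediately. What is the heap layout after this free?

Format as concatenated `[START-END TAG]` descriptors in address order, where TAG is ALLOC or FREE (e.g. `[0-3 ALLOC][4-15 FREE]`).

Answer: [0-5 ALLOC][6-12 FREE][13-13 ALLOC][14-19 ALLOC][20-30 ALLOC][31-37 FREE]

Derivation:
Op 1: a = malloc(6) -> a = 0; heap: [0-5 ALLOC][6-37 FREE]
Op 2: b = malloc(7) -> b = 6; heap: [0-5 ALLOC][6-12 ALLOC][13-37 FREE]
Op 3: c = malloc(1) -> c = 13; heap: [0-5 ALLOC][6-12 ALLOC][13-13 ALLOC][14-37 FREE]
Op 4: b = realloc(b, 4) -> b = 6; heap: [0-5 ALLOC][6-9 ALLOC][10-12 FREE][13-13 ALLOC][14-37 FREE]
Op 5: d = malloc(6) -> d = 14; heap: [0-5 ALLOC][6-9 ALLOC][10-12 FREE][13-13 ALLOC][14-19 ALLOC][20-37 FREE]
Op 6: e = malloc(11) -> e = 20; heap: [0-5 ALLOC][6-9 ALLOC][10-12 FREE][13-13 ALLOC][14-19 ALLOC][20-30 ALLOC][31-37 FREE]
free(b): b = 6 -> block [6-9 ALLOC]; mark free, coalesce with adjacent free neighbors -> [0-5 ALLOC][6-12 FREE][13-13 ALLOC][14-19 ALLOC][20-30 ALLOC][31-37 FREE]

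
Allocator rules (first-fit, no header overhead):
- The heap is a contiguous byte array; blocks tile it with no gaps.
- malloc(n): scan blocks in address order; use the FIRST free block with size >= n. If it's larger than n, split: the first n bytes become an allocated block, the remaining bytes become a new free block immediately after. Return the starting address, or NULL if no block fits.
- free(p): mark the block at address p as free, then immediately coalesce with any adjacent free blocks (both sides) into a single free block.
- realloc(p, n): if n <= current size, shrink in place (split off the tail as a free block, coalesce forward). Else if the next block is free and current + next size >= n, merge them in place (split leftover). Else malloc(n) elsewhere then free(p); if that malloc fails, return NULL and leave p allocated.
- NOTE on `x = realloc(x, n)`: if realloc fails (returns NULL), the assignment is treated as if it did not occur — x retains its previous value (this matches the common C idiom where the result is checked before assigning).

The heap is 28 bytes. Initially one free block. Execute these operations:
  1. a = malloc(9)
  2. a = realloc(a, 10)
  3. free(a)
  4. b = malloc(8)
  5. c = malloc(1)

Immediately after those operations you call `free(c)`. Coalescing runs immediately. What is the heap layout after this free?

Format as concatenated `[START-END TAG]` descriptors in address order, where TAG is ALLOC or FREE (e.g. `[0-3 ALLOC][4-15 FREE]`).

Answer: [0-7 ALLOC][8-27 FREE]

Derivation:
Op 1: a = malloc(9) -> a = 0; heap: [0-8 ALLOC][9-27 FREE]
Op 2: a = realloc(a, 10) -> a = 0; heap: [0-9 ALLOC][10-27 FREE]
Op 3: free(a) -> (freed a); heap: [0-27 FREE]
Op 4: b = malloc(8) -> b = 0; heap: [0-7 ALLOC][8-27 FREE]
Op 5: c = malloc(1) -> c = 8; heap: [0-7 ALLOC][8-8 ALLOC][9-27 FREE]
free(c): c = 8 -> block [8-8 ALLOC]; mark free, coalesce with adjacent free neighbors -> [0-7 ALLOC][8-27 FREE]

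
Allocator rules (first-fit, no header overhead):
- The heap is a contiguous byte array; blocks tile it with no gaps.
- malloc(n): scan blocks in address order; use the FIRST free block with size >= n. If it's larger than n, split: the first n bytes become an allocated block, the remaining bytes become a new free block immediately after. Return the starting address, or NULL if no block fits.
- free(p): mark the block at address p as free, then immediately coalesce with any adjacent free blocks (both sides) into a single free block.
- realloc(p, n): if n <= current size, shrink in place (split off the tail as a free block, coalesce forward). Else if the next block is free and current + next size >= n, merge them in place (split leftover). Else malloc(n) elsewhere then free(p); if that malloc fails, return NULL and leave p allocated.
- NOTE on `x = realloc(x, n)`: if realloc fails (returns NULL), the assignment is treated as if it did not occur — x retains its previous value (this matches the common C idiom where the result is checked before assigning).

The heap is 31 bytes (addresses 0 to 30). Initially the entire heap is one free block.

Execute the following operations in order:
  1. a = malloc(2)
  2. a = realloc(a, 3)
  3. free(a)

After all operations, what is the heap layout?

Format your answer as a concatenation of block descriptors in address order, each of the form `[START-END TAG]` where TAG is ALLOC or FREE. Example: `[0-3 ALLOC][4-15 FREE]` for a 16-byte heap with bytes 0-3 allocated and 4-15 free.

Answer: [0-30 FREE]

Derivation:
Op 1: a = malloc(2) -> a = 0; heap: [0-1 ALLOC][2-30 FREE]
Op 2: a = realloc(a, 3) -> a = 0; heap: [0-2 ALLOC][3-30 FREE]
Op 3: free(a) -> (freed a); heap: [0-30 FREE]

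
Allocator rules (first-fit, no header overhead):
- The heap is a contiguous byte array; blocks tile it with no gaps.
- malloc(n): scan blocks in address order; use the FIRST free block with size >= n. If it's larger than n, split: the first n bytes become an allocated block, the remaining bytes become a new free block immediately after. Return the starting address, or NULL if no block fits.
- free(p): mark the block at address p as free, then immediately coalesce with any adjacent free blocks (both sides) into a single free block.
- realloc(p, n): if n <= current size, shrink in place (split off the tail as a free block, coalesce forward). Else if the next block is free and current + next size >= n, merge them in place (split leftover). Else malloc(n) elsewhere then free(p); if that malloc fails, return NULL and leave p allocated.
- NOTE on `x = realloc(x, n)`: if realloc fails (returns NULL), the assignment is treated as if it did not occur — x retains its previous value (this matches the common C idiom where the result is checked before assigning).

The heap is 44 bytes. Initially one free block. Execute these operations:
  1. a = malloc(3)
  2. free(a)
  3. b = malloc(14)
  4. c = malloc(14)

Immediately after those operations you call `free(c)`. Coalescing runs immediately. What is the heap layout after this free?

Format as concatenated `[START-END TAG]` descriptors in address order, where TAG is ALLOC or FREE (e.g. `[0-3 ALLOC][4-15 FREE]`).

Answer: [0-13 ALLOC][14-43 FREE]

Derivation:
Op 1: a = malloc(3) -> a = 0; heap: [0-2 ALLOC][3-43 FREE]
Op 2: free(a) -> (freed a); heap: [0-43 FREE]
Op 3: b = malloc(14) -> b = 0; heap: [0-13 ALLOC][14-43 FREE]
Op 4: c = malloc(14) -> c = 14; heap: [0-13 ALLOC][14-27 ALLOC][28-43 FREE]
free(c): c = 14 -> block [14-27 ALLOC]; mark free, coalesce with adjacent free neighbors -> [0-13 ALLOC][14-43 FREE]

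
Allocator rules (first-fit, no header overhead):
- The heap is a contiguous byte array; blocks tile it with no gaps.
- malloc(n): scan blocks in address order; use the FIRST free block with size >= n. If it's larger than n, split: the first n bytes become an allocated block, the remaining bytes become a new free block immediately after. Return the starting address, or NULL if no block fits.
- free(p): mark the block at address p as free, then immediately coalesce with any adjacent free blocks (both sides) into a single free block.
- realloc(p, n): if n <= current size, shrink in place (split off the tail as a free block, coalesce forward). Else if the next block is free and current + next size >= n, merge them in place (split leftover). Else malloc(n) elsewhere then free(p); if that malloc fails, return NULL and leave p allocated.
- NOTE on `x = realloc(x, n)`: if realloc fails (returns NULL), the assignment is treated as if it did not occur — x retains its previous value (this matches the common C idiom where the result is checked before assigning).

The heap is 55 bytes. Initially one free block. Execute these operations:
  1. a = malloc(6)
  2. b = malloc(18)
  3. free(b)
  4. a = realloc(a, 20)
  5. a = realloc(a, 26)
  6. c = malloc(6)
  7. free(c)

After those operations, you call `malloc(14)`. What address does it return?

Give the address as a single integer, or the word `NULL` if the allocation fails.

Answer: 26

Derivation:
Op 1: a = malloc(6) -> a = 0; heap: [0-5 ALLOC][6-54 FREE]
Op 2: b = malloc(18) -> b = 6; heap: [0-5 ALLOC][6-23 ALLOC][24-54 FREE]
Op 3: free(b) -> (freed b); heap: [0-5 ALLOC][6-54 FREE]
Op 4: a = realloc(a, 20) -> a = 0; heap: [0-19 ALLOC][20-54 FREE]
Op 5: a = realloc(a, 26) -> a = 0; heap: [0-25 ALLOC][26-54 FREE]
Op 6: c = malloc(6) -> c = 26; heap: [0-25 ALLOC][26-31 ALLOC][32-54 FREE]
Op 7: free(c) -> (freed c); heap: [0-25 ALLOC][26-54 FREE]
malloc(14): first-fit scan over [0-25 ALLOC][26-54 FREE] -> 26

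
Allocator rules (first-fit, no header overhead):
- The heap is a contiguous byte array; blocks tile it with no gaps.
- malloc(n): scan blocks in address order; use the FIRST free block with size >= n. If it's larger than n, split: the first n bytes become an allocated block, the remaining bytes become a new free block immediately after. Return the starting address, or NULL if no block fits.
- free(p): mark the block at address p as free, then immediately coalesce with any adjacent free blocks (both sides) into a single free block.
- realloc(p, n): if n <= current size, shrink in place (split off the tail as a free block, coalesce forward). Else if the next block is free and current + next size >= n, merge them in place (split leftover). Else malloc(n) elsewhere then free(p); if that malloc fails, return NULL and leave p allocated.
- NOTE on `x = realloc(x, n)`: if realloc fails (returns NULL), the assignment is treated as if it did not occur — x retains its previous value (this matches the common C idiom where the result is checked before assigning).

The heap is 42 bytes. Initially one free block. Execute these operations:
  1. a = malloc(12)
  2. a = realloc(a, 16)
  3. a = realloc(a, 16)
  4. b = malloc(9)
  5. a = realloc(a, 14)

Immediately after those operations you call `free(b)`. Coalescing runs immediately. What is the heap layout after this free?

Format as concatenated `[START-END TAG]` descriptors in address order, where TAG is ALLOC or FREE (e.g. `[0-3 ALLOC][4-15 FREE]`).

Op 1: a = malloc(12) -> a = 0; heap: [0-11 ALLOC][12-41 FREE]
Op 2: a = realloc(a, 16) -> a = 0; heap: [0-15 ALLOC][16-41 FREE]
Op 3: a = realloc(a, 16) -> a = 0; heap: [0-15 ALLOC][16-41 FREE]
Op 4: b = malloc(9) -> b = 16; heap: [0-15 ALLOC][16-24 ALLOC][25-41 FREE]
Op 5: a = realloc(a, 14) -> a = 0; heap: [0-13 ALLOC][14-15 FREE][16-24 ALLOC][25-41 FREE]
free(b): b = 16 -> block [16-24 ALLOC]; mark free, coalesce with adjacent free neighbors -> [0-13 ALLOC][14-41 FREE]

Answer: [0-13 ALLOC][14-41 FREE]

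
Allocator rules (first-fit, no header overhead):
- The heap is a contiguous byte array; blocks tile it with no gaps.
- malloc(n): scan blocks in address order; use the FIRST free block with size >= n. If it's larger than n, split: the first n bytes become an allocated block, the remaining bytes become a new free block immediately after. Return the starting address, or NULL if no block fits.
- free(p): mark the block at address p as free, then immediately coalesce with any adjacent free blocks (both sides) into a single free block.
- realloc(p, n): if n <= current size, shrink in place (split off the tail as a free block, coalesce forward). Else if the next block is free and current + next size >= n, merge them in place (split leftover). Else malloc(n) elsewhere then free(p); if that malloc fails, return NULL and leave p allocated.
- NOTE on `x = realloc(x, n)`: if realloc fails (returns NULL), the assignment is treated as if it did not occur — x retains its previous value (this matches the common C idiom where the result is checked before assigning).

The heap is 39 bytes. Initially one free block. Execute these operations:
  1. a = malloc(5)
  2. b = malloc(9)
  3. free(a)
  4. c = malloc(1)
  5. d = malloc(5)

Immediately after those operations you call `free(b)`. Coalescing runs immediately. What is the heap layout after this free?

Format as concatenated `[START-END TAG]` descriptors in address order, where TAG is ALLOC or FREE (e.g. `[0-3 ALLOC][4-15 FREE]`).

Op 1: a = malloc(5) -> a = 0; heap: [0-4 ALLOC][5-38 FREE]
Op 2: b = malloc(9) -> b = 5; heap: [0-4 ALLOC][5-13 ALLOC][14-38 FREE]
Op 3: free(a) -> (freed a); heap: [0-4 FREE][5-13 ALLOC][14-38 FREE]
Op 4: c = malloc(1) -> c = 0; heap: [0-0 ALLOC][1-4 FREE][5-13 ALLOC][14-38 FREE]
Op 5: d = malloc(5) -> d = 14; heap: [0-0 ALLOC][1-4 FREE][5-13 ALLOC][14-18 ALLOC][19-38 FREE]
free(b): b = 5 -> block [5-13 ALLOC]; mark free, coalesce with adjacent free neighbors -> [0-0 ALLOC][1-13 FREE][14-18 ALLOC][19-38 FREE]

Answer: [0-0 ALLOC][1-13 FREE][14-18 ALLOC][19-38 FREE]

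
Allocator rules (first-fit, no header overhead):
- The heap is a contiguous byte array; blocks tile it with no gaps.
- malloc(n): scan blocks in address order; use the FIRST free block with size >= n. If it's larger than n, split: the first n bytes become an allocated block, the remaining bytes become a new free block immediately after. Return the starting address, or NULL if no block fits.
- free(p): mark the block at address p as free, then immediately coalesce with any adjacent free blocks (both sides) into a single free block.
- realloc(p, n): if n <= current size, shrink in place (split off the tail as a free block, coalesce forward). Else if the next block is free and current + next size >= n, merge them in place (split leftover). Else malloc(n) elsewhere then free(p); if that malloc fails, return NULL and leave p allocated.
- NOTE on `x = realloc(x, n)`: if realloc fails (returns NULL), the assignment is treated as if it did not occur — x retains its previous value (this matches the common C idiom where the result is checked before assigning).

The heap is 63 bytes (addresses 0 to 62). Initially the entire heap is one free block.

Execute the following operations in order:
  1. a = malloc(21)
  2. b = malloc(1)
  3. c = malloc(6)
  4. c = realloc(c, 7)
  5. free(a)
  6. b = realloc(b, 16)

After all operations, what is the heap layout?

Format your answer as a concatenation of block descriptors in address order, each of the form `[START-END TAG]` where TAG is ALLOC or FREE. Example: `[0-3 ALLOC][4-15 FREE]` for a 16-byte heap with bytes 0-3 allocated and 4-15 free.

Op 1: a = malloc(21) -> a = 0; heap: [0-20 ALLOC][21-62 FREE]
Op 2: b = malloc(1) -> b = 21; heap: [0-20 ALLOC][21-21 ALLOC][22-62 FREE]
Op 3: c = malloc(6) -> c = 22; heap: [0-20 ALLOC][21-21 ALLOC][22-27 ALLOC][28-62 FREE]
Op 4: c = realloc(c, 7) -> c = 22; heap: [0-20 ALLOC][21-21 ALLOC][22-28 ALLOC][29-62 FREE]
Op 5: free(a) -> (freed a); heap: [0-20 FREE][21-21 ALLOC][22-28 ALLOC][29-62 FREE]
Op 6: b = realloc(b, 16) -> b = 0; heap: [0-15 ALLOC][16-21 FREE][22-28 ALLOC][29-62 FREE]

Answer: [0-15 ALLOC][16-21 FREE][22-28 ALLOC][29-62 FREE]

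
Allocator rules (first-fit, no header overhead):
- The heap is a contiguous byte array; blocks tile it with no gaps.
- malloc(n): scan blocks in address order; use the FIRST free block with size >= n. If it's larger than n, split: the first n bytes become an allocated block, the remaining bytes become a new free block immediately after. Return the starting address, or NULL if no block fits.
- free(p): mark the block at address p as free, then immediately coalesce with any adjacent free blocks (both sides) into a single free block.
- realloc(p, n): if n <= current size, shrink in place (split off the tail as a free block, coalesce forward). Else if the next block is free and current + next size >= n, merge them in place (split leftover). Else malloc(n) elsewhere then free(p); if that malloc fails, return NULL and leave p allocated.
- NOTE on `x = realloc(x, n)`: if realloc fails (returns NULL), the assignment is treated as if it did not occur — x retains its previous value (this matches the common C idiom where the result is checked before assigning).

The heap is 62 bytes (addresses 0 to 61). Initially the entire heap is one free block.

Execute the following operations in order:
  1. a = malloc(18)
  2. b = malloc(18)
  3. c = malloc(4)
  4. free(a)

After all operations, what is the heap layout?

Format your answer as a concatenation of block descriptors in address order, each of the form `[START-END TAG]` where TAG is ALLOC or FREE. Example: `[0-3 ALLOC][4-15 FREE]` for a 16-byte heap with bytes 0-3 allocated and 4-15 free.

Answer: [0-17 FREE][18-35 ALLOC][36-39 ALLOC][40-61 FREE]

Derivation:
Op 1: a = malloc(18) -> a = 0; heap: [0-17 ALLOC][18-61 FREE]
Op 2: b = malloc(18) -> b = 18; heap: [0-17 ALLOC][18-35 ALLOC][36-61 FREE]
Op 3: c = malloc(4) -> c = 36; heap: [0-17 ALLOC][18-35 ALLOC][36-39 ALLOC][40-61 FREE]
Op 4: free(a) -> (freed a); heap: [0-17 FREE][18-35 ALLOC][36-39 ALLOC][40-61 FREE]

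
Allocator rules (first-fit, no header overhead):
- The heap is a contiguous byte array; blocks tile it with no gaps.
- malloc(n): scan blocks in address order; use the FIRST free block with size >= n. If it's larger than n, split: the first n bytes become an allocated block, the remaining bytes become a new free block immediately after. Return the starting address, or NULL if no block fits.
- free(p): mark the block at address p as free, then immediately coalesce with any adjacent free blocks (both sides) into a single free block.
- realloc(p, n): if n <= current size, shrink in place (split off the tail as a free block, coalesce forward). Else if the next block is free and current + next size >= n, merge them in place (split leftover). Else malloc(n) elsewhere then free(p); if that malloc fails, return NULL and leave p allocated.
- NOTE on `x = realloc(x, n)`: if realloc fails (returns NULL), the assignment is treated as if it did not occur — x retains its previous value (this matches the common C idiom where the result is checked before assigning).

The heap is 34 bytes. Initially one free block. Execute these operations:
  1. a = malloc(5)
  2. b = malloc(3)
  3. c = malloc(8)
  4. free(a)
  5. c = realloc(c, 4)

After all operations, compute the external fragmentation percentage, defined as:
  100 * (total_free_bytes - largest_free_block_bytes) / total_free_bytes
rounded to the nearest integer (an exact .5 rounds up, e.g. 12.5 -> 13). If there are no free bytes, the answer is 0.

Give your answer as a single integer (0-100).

Answer: 19

Derivation:
Op 1: a = malloc(5) -> a = 0; heap: [0-4 ALLOC][5-33 FREE]
Op 2: b = malloc(3) -> b = 5; heap: [0-4 ALLOC][5-7 ALLOC][8-33 FREE]
Op 3: c = malloc(8) -> c = 8; heap: [0-4 ALLOC][5-7 ALLOC][8-15 ALLOC][16-33 FREE]
Op 4: free(a) -> (freed a); heap: [0-4 FREE][5-7 ALLOC][8-15 ALLOC][16-33 FREE]
Op 5: c = realloc(c, 4) -> c = 8; heap: [0-4 FREE][5-7 ALLOC][8-11 ALLOC][12-33 FREE]
Free blocks: [5 22] total_free=27 largest=22 -> 100*(27-22)/27 = 500/27 ≈ 18.519 -> rounds to 19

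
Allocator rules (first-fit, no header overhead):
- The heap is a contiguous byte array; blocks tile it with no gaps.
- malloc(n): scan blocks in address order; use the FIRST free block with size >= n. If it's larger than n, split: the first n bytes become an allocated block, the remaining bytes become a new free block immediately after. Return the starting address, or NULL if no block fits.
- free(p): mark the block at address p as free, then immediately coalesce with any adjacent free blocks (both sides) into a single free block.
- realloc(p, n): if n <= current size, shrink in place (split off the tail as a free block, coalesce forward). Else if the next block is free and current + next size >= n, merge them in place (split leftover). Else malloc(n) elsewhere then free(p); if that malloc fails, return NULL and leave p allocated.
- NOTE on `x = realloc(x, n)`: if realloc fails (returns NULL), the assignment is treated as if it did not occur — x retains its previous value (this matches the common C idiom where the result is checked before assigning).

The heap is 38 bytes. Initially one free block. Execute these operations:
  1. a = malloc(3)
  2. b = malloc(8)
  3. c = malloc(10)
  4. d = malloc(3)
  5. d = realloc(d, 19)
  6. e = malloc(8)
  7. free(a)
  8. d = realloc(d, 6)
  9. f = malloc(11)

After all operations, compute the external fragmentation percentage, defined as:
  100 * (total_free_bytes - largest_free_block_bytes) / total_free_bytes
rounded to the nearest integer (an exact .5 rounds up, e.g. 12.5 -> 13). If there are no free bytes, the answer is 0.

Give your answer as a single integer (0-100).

Op 1: a = malloc(3) -> a = 0; heap: [0-2 ALLOC][3-37 FREE]
Op 2: b = malloc(8) -> b = 3; heap: [0-2 ALLOC][3-10 ALLOC][11-37 FREE]
Op 3: c = malloc(10) -> c = 11; heap: [0-2 ALLOC][3-10 ALLOC][11-20 ALLOC][21-37 FREE]
Op 4: d = malloc(3) -> d = 21; heap: [0-2 ALLOC][3-10 ALLOC][11-20 ALLOC][21-23 ALLOC][24-37 FREE]
Op 5: d = realloc(d, 19) -> NULL (d unchanged); heap: [0-2 ALLOC][3-10 ALLOC][11-20 ALLOC][21-23 ALLOC][24-37 FREE]
Op 6: e = malloc(8) -> e = 24; heap: [0-2 ALLOC][3-10 ALLOC][11-20 ALLOC][21-23 ALLOC][24-31 ALLOC][32-37 FREE]
Op 7: free(a) -> (freed a); heap: [0-2 FREE][3-10 ALLOC][11-20 ALLOC][21-23 ALLOC][24-31 ALLOC][32-37 FREE]
Op 8: d = realloc(d, 6) -> d = 32; heap: [0-2 FREE][3-10 ALLOC][11-20 ALLOC][21-23 FREE][24-31 ALLOC][32-37 ALLOC]
Op 9: f = malloc(11) -> f = NULL; heap: [0-2 FREE][3-10 ALLOC][11-20 ALLOC][21-23 FREE][24-31 ALLOC][32-37 ALLOC]
Free blocks: [3 3] total_free=6 largest=3 -> 100*(6-3)/6 = 300/6 = 50

Answer: 50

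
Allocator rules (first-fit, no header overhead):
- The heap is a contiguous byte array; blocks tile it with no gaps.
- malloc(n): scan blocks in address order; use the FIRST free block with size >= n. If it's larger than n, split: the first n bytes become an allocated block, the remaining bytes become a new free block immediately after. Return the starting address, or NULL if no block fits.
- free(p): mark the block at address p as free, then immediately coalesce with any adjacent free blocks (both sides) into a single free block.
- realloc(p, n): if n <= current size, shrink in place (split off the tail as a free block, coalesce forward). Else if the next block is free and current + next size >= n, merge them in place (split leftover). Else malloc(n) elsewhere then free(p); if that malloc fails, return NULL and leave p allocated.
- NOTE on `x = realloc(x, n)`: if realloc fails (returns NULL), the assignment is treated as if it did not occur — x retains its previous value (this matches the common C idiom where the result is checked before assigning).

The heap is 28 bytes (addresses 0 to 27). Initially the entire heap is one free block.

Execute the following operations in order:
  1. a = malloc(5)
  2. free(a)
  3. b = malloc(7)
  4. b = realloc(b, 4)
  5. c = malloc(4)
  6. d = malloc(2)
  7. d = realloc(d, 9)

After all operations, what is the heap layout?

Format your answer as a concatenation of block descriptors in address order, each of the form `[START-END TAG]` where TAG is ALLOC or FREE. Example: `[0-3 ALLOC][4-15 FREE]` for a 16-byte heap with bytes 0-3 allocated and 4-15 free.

Op 1: a = malloc(5) -> a = 0; heap: [0-4 ALLOC][5-27 FREE]
Op 2: free(a) -> (freed a); heap: [0-27 FREE]
Op 3: b = malloc(7) -> b = 0; heap: [0-6 ALLOC][7-27 FREE]
Op 4: b = realloc(b, 4) -> b = 0; heap: [0-3 ALLOC][4-27 FREE]
Op 5: c = malloc(4) -> c = 4; heap: [0-3 ALLOC][4-7 ALLOC][8-27 FREE]
Op 6: d = malloc(2) -> d = 8; heap: [0-3 ALLOC][4-7 ALLOC][8-9 ALLOC][10-27 FREE]
Op 7: d = realloc(d, 9) -> d = 8; heap: [0-3 ALLOC][4-7 ALLOC][8-16 ALLOC][17-27 FREE]

Answer: [0-3 ALLOC][4-7 ALLOC][8-16 ALLOC][17-27 FREE]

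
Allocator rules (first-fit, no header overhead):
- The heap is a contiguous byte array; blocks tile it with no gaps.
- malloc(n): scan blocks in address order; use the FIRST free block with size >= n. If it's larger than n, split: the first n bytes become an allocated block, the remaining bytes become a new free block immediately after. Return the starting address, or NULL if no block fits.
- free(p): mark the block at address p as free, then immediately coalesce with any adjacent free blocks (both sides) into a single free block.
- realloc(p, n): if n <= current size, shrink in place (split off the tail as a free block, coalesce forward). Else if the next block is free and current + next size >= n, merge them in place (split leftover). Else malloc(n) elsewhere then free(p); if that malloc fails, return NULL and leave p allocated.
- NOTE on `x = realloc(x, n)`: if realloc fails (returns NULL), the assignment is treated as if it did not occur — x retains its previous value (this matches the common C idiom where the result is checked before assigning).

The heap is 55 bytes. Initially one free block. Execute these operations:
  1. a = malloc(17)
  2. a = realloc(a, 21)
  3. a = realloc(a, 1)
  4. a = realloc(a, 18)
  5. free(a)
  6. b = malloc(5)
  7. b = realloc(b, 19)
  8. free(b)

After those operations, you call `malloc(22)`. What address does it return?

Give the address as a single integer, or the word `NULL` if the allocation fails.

Op 1: a = malloc(17) -> a = 0; heap: [0-16 ALLOC][17-54 FREE]
Op 2: a = realloc(a, 21) -> a = 0; heap: [0-20 ALLOC][21-54 FREE]
Op 3: a = realloc(a, 1) -> a = 0; heap: [0-0 ALLOC][1-54 FREE]
Op 4: a = realloc(a, 18) -> a = 0; heap: [0-17 ALLOC][18-54 FREE]
Op 5: free(a) -> (freed a); heap: [0-54 FREE]
Op 6: b = malloc(5) -> b = 0; heap: [0-4 ALLOC][5-54 FREE]
Op 7: b = realloc(b, 19) -> b = 0; heap: [0-18 ALLOC][19-54 FREE]
Op 8: free(b) -> (freed b); heap: [0-54 FREE]
malloc(22): first-fit scan over [0-54 FREE] -> 0

Answer: 0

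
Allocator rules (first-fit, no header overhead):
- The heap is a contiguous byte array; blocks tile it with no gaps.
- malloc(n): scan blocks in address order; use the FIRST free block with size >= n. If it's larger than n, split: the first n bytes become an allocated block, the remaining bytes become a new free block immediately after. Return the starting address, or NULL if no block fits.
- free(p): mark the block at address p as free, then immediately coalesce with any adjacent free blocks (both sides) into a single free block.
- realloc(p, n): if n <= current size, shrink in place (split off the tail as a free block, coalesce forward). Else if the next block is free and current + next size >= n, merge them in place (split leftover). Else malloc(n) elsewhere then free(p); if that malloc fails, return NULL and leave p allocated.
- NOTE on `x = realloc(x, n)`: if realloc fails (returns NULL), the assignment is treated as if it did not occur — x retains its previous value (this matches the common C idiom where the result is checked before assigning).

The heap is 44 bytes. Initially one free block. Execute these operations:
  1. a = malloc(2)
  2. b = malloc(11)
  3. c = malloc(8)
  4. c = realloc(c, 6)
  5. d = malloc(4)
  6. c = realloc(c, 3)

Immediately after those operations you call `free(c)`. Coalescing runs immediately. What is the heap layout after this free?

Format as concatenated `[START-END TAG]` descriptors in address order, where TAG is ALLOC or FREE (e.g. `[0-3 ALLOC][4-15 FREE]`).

Op 1: a = malloc(2) -> a = 0; heap: [0-1 ALLOC][2-43 FREE]
Op 2: b = malloc(11) -> b = 2; heap: [0-1 ALLOC][2-12 ALLOC][13-43 FREE]
Op 3: c = malloc(8) -> c = 13; heap: [0-1 ALLOC][2-12 ALLOC][13-20 ALLOC][21-43 FREE]
Op 4: c = realloc(c, 6) -> c = 13; heap: [0-1 ALLOC][2-12 ALLOC][13-18 ALLOC][19-43 FREE]
Op 5: d = malloc(4) -> d = 19; heap: [0-1 ALLOC][2-12 ALLOC][13-18 ALLOC][19-22 ALLOC][23-43 FREE]
Op 6: c = realloc(c, 3) -> c = 13; heap: [0-1 ALLOC][2-12 ALLOC][13-15 ALLOC][16-18 FREE][19-22 ALLOC][23-43 FREE]
free(c): c = 13 -> block [13-15 ALLOC]; mark free, coalesce with adjacent free neighbors -> [0-1 ALLOC][2-12 ALLOC][13-18 FREE][19-22 ALLOC][23-43 FREE]

Answer: [0-1 ALLOC][2-12 ALLOC][13-18 FREE][19-22 ALLOC][23-43 FREE]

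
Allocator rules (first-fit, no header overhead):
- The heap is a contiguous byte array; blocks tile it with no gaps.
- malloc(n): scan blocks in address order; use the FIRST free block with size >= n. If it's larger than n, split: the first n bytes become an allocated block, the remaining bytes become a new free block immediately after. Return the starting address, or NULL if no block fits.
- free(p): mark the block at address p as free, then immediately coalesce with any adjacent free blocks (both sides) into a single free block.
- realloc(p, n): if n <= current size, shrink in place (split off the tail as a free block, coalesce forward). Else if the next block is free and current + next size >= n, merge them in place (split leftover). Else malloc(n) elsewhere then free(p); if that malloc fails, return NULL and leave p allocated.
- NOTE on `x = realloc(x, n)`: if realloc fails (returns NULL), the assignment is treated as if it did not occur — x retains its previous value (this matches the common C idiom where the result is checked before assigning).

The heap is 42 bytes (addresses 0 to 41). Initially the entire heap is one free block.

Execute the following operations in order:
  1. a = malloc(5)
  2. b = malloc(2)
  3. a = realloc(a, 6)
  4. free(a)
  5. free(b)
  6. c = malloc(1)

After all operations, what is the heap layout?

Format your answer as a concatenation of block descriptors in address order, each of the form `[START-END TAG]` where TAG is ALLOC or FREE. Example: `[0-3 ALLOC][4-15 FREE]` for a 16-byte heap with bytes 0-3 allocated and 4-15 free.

Op 1: a = malloc(5) -> a = 0; heap: [0-4 ALLOC][5-41 FREE]
Op 2: b = malloc(2) -> b = 5; heap: [0-4 ALLOC][5-6 ALLOC][7-41 FREE]
Op 3: a = realloc(a, 6) -> a = 7; heap: [0-4 FREE][5-6 ALLOC][7-12 ALLOC][13-41 FREE]
Op 4: free(a) -> (freed a); heap: [0-4 FREE][5-6 ALLOC][7-41 FREE]
Op 5: free(b) -> (freed b); heap: [0-41 FREE]
Op 6: c = malloc(1) -> c = 0; heap: [0-0 ALLOC][1-41 FREE]

Answer: [0-0 ALLOC][1-41 FREE]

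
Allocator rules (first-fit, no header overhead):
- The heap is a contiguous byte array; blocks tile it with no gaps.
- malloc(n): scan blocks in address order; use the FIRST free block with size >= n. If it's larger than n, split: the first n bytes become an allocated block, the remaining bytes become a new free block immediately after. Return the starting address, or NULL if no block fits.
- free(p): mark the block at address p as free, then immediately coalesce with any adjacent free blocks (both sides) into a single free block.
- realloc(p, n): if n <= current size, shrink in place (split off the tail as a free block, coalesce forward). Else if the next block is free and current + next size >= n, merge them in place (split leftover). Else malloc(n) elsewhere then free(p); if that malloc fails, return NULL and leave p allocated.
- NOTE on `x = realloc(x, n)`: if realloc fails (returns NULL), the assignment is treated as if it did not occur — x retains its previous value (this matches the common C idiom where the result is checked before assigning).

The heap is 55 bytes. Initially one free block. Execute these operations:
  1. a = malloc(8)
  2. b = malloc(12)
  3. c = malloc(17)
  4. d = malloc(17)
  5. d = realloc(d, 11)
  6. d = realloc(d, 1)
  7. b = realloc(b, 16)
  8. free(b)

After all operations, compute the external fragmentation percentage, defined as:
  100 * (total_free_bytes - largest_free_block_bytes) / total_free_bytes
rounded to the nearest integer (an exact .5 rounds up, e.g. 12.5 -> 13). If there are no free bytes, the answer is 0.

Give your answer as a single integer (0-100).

Answer: 41

Derivation:
Op 1: a = malloc(8) -> a = 0; heap: [0-7 ALLOC][8-54 FREE]
Op 2: b = malloc(12) -> b = 8; heap: [0-7 ALLOC][8-19 ALLOC][20-54 FREE]
Op 3: c = malloc(17) -> c = 20; heap: [0-7 ALLOC][8-19 ALLOC][20-36 ALLOC][37-54 FREE]
Op 4: d = malloc(17) -> d = 37; heap: [0-7 ALLOC][8-19 ALLOC][20-36 ALLOC][37-53 ALLOC][54-54 FREE]
Op 5: d = realloc(d, 11) -> d = 37; heap: [0-7 ALLOC][8-19 ALLOC][20-36 ALLOC][37-47 ALLOC][48-54 FREE]
Op 6: d = realloc(d, 1) -> d = 37; heap: [0-7 ALLOC][8-19 ALLOC][20-36 ALLOC][37-37 ALLOC][38-54 FREE]
Op 7: b = realloc(b, 16) -> b = 38; heap: [0-7 ALLOC][8-19 FREE][20-36 ALLOC][37-37 ALLOC][38-53 ALLOC][54-54 FREE]
Op 8: free(b) -> (freed b); heap: [0-7 ALLOC][8-19 FREE][20-36 ALLOC][37-37 ALLOC][38-54 FREE]
Free blocks: [12 17] total_free=29 largest=17 -> 100*(29-17)/29 = 1200/29 ≈ 41.379 -> rounds to 41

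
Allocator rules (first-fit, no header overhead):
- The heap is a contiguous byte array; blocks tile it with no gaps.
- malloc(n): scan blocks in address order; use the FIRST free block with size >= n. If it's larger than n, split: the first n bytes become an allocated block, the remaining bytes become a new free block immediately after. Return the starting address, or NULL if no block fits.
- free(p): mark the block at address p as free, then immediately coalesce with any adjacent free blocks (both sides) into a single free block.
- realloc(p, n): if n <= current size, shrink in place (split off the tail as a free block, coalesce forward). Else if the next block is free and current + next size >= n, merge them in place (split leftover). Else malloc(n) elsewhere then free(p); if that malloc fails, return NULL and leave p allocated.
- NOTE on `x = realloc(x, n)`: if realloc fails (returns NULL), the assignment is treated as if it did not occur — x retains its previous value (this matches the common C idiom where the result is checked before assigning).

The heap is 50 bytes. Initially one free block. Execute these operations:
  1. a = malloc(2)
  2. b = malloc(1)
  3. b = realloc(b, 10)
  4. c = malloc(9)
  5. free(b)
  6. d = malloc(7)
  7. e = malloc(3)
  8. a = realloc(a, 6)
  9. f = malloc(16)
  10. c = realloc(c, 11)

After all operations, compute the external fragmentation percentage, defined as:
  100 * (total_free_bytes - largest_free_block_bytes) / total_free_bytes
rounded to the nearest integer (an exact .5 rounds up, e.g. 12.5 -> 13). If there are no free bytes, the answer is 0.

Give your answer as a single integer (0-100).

Op 1: a = malloc(2) -> a = 0; heap: [0-1 ALLOC][2-49 FREE]
Op 2: b = malloc(1) -> b = 2; heap: [0-1 ALLOC][2-2 ALLOC][3-49 FREE]
Op 3: b = realloc(b, 10) -> b = 2; heap: [0-1 ALLOC][2-11 ALLOC][12-49 FREE]
Op 4: c = malloc(9) -> c = 12; heap: [0-1 ALLOC][2-11 ALLOC][12-20 ALLOC][21-49 FREE]
Op 5: free(b) -> (freed b); heap: [0-1 ALLOC][2-11 FREE][12-20 ALLOC][21-49 FREE]
Op 6: d = malloc(7) -> d = 2; heap: [0-1 ALLOC][2-8 ALLOC][9-11 FREE][12-20 ALLOC][21-49 FREE]
Op 7: e = malloc(3) -> e = 9; heap: [0-1 ALLOC][2-8 ALLOC][9-11 ALLOC][12-20 ALLOC][21-49 FREE]
Op 8: a = realloc(a, 6) -> a = 21; heap: [0-1 FREE][2-8 ALLOC][9-11 ALLOC][12-20 ALLOC][21-26 ALLOC][27-49 FREE]
Op 9: f = malloc(16) -> f = 27; heap: [0-1 FREE][2-8 ALLOC][9-11 ALLOC][12-20 ALLOC][21-26 ALLOC][27-42 ALLOC][43-49 FREE]
Op 10: c = realloc(c, 11) -> NULL (c unchanged); heap: [0-1 FREE][2-8 ALLOC][9-11 ALLOC][12-20 ALLOC][21-26 ALLOC][27-42 ALLOC][43-49 FREE]
Free blocks: [2 7] total_free=9 largest=7 -> 100*(9-7)/9 = 200/9 ≈ 22.222 -> rounds to 22

Answer: 22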